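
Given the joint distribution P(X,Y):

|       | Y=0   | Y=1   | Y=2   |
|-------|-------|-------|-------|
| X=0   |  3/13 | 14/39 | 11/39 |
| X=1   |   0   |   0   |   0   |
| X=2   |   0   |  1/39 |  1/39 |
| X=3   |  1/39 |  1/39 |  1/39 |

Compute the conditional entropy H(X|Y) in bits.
0.6523 bits

H(X|Y) = H(X,Y) - H(Y)

H(X,Y) = -Σ_{x,y} P(x,y) log₂ P(x,y). Per-cell terms -P(x,y)·log₂P(x,y):
  X=0: 0.48819, 0.53058, 0.51502
  X=1: 0.00000, 0.00000, 0.00000
  X=2: 0.00000, 0.13552, 0.13552
  X=3: 0.13552, 0.13552, 0.13552
  (cells with P = 0 contribute 0)
Sum of the 12 terms: H(X,Y) = 2.2114 bits

Marginal of Y (column sums):
  P(Y=0) = 3/13 + 0 + 0 + 1/39 = 10/39
  P(Y=1) = 14/39 + 0 + 1/39 + 1/39 = 16/39
  P(Y=2) = 11/39 + 0 + 1/39 + 1/39 = 1/3
H(Y) = -[(10/39)·log₂(10/39) + (16/39)·log₂(16/39) + (1/3)·log₂(1/3)]
  = 0.50345 + 0.52734 + 0.52832 = 1.5591 bits

H(X|Y) = H(X,Y) - H(Y) = 2.2114 - 1.5591 = 0.6523 bits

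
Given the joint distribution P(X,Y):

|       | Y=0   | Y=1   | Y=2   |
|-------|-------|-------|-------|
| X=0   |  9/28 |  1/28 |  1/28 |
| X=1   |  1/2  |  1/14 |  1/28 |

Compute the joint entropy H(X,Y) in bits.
1.8133 bits

H(X,Y) = -Σ_{x,y} P(x,y) log₂ P(x,y). Per-cell terms -P(x,y)·log₂P(x,y):
  X=0: 0.52632, 0.17169, 0.17169
  X=1: 0.50000, 0.27195, 0.17169
Sum of the 6 terms: H(X,Y) = 1.8133 bits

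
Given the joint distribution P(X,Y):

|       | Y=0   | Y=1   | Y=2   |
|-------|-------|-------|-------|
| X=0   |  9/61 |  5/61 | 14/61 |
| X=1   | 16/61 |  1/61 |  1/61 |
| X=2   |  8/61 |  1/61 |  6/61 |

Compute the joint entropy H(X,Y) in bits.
2.7020 bits

H(X,Y) = -Σ_{x,y} P(x,y) log₂ P(x,y). Per-cell terms -P(x,y)·log₂P(x,y):
  X=0: 0.40733, 0.29580, 0.48733
  X=1: 0.50642, 0.09723, 0.09723
  X=2: 0.38436, 0.09723, 0.32909
Sum of the 9 terms: H(X,Y) = 2.7020 bits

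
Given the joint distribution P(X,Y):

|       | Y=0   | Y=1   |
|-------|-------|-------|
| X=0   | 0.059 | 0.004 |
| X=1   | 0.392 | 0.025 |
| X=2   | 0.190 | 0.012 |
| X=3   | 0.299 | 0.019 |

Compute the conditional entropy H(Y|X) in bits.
0.3274 bits

H(Y|X) = H(X,Y) - H(X)

H(X,Y) = -Σ_{x,y} P(x,y) log₂ P(x,y). Per-cell terms -P(x,y)·log₂P(x,y):
  X=0: 0.24091, 0.03186
  X=1: 0.52962, 0.13305
  X=2: 0.45523, 0.07657
  X=3: 0.52079, 0.10864
Sum of the 8 terms: H(X,Y) = 2.09667 bits

Marginal of X (row sums):
  P(X=0) = 0.059 + 0.004 = 0.063
  P(X=1) = 0.392 + 0.025 = 0.417
  P(X=2) = 0.190 + 0.012 = 0.202
  P(X=3) = 0.299 + 0.019 = 0.318
H(X) = -[0.063·log₂(0.063) + 0.417·log₂(0.417) + 0.202·log₂(0.202) + 0.318·log₂(0.318)]
  = 0.25128 + 0.52620 + 0.46613 + 0.52562 = 1.76923 bits

H(Y|X) = H(X,Y) - H(X) = 2.09667 - 1.76923 = 0.3274 bits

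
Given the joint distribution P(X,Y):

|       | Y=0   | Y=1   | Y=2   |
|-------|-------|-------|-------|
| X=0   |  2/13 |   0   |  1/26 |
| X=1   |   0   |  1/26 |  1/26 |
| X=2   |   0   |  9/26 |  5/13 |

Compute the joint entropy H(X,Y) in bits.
2.0178 bits

H(X,Y) = -Σ_{x,y} P(x,y) log₂ P(x,y). Per-cell terms -P(x,y)·log₂P(x,y):
  X=0: 0.41545, 0.00000, 0.18079
  X=1: 0.00000, 0.18079, 0.18079
  X=2: 0.00000, 0.52979, 0.53020
  (cells with P = 0 contribute 0)
Sum of the 9 terms: H(X,Y) = 2.0178 bits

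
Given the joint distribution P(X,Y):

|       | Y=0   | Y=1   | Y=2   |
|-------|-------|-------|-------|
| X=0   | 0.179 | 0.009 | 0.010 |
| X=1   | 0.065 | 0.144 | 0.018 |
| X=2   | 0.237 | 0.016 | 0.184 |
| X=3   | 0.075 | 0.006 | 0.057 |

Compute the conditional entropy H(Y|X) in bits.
1.0679 bits

H(Y|X) = H(X,Y) - H(X)

H(X,Y) = -Σ_{x,y} P(x,y) log₂ P(x,y). Per-cell terms -P(x,y)·log₂P(x,y):
  X=0: 0.44427, 0.06116, 0.06644
  X=1: 0.25632, 0.40260, 0.10433
  X=2: 0.49226, 0.09545, 0.44937
  X=3: 0.28027, 0.04428, 0.23557
Sum of the 12 terms: H(X,Y) = 2.9323 bits

Marginal of X (row sums):
  P(X=0) = 0.179 + 0.009 + 0.010 = 0.198
  P(X=1) = 0.065 + 0.144 + 0.018 = 0.227
  P(X=2) = 0.237 + 0.016 + 0.184 = 0.437
  P(X=3) = 0.075 + 0.006 + 0.057 = 0.138
H(X) = -[0.198·log₂(0.198) + 0.227·log₂(0.227) + 0.437·log₂(0.437) + 0.138·log₂(0.138)]
  = 0.46261 + 0.48561 + 0.52191 + 0.39430 = 1.8644 bits

H(Y|X) = H(X,Y) - H(X) = 2.9323 - 1.8644 = 1.0679 bits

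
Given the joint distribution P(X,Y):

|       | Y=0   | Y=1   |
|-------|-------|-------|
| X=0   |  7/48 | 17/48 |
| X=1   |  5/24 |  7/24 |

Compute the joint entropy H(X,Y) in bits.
1.9254 bits

H(X,Y) = -Σ_{x,y} P(x,y) log₂ P(x,y). Per-cell terms -P(x,y)·log₂P(x,y):
  X=0: 0.40507, 0.53036
  X=1: 0.47147, 0.51847
Sum of the 4 terms: H(X,Y) = 1.9254 bits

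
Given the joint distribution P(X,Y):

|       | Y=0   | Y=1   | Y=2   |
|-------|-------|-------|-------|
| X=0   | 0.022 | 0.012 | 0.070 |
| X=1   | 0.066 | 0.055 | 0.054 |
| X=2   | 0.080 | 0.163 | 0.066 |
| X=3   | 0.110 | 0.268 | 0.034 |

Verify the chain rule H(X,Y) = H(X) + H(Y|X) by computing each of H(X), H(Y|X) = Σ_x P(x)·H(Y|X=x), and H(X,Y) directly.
H(X) = 1.8303 bits, H(Y|X) = 1.3545 bits, H(X,Y) = 3.1848 bits

Marginal of X (row sums):
  P(X=0) = 0.022 + 0.012 + 0.070 = 0.104
  P(X=1) = 0.066 + 0.055 + 0.054 = 0.175
  P(X=2) = 0.080 + 0.163 + 0.066 = 0.309
  P(X=3) = 0.110 + 0.268 + 0.034 = 0.412
H(X) = -[0.104·log₂(0.104) + 0.175·log₂(0.175) + 0.309·log₂(0.309) + 0.412·log₂(0.412)]
  = 0.3396 + 0.4401 + 0.5235 + 0.5271 = 1.8303 bits

H(Y|X) = Σ_x P(x)·H(Y|X=x):
  X=0: P(X=0) = 0.104, P(Y|X=0) = (11/52, 3/26, 35/52) → H(Y|X=0) = 1.2180
  X=1: P(X=1) = 0.175, P(Y|X=1) = (66/175, 11/35, 54/175) → H(Y|X=1) = 1.5788
  X=2: P(X=2) = 0.309, P(Y|X=2) = (80/309, 163/309, 22/103) → H(Y|X=2) = 1.4672
  X=3: P(X=3) = 0.412, P(Y|X=3) = (55/206, 67/103, 17/206) → H(Y|X=3) = 1.2092
H(Y|X) = 0.104·1.2180 + 0.175·1.5788 + 0.309·1.4672 + 0.412·1.2092 = 1.3545 bits

H(X,Y) = -Σ_{x,y} P(x,y) log₂ P(x,y). Per-cell terms -P(x,y)·log₂P(x,y):
  X=0: 0.1211, 0.0766, 0.2686
  X=1: 0.2588, 0.2301, 0.2274
  X=2: 0.2915, 0.4266, 0.2588
  X=3: 0.3503, 0.5091, 0.1659
Sum of the 12 terms: H(X,Y) = 3.1848 bits

Chain rule check:
  H(X) + H(Y|X) = 1.8303 + 1.3545 = 3.1848 bits
  H(X,Y) = 3.1848 bits
✓ Chain rule verified.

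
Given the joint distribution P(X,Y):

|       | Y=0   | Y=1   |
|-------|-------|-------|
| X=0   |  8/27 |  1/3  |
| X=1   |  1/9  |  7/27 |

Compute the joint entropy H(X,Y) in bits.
1.9054 bits

H(X,Y) = -Σ_{x,y} P(x,y) log₂ P(x,y). Per-cell terms -P(x,y)·log₂P(x,y):
  X=0: 0.5200, 0.5283
  X=1: 0.3522, 0.5049
Sum of the 4 terms: H(X,Y) = 1.9054 bits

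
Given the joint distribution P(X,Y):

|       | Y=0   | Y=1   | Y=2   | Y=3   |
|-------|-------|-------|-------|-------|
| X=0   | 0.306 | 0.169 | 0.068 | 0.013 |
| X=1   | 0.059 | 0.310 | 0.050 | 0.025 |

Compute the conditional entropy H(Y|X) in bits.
1.4243 bits

H(Y|X) = H(X,Y) - H(X)

H(X,Y) = -Σ_{x,y} P(x,y) log₂ P(x,y). Per-cell terms -P(x,y)·log₂P(x,y):
  X=0: 0.522769, 0.433469, 0.263726, 0.081449
  X=1: 0.240905, 0.523795, 0.216096, 0.133048
Sum of the 8 terms: H(X,Y) = 2.41526 bits

Marginal of X (row sums):
  P(X=0) = 0.306 + 0.169 + 0.068 + 0.013 = 0.556
  P(X=1) = 0.059 + 0.310 + 0.050 + 0.025 = 0.444
H(X) = -[0.556·log₂(0.556) + 0.444·log₂(0.444)]
  = 0.470845 + 0.520088 = 0.99093 bits

H(Y|X) = H(X,Y) - H(X) = 2.41526 - 0.99093 = 1.4243 bits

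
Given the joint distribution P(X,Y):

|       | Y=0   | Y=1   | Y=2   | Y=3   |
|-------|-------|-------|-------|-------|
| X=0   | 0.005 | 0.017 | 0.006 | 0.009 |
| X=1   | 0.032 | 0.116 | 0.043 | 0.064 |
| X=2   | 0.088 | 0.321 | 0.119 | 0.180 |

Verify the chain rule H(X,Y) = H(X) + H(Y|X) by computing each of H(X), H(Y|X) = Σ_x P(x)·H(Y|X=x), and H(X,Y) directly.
H(X) = 1.0314 bits, H(Y|X) = 1.8262 bits, H(X,Y) = 2.8576 bits

Marginal of X (row sums):
  P(X=0) = 0.005 + 0.017 + 0.006 + 0.009 = 0.037
  P(X=1) = 0.032 + 0.116 + 0.043 + 0.064 = 0.255
  P(X=2) = 0.088 + 0.321 + 0.119 + 0.180 = 0.708
H(X) = -[0.037·log₂(0.037) + 0.255·log₂(0.255) + 0.708·log₂(0.708)]
  = 0.17598 + 0.50271 + 0.35271 = 1.0314 bits

H(Y|X) = Σ_x P(x)·H(Y|X=x):
  X=0: P(X=0) = 0.037, P(Y|X=0) = (5/37, 17/37, 6/37, 9/37) → H(Y|X=0) = 1.82741
  X=1: P(X=1) = 0.255, P(Y|X=1) = (32/255, 116/255, 43/255, 64/255) → H(Y|X=1) = 1.82629
  X=2: P(X=2) = 0.708, P(Y|X=2) = (22/177, 107/236, 119/708, 15/59) → H(Y|X=2) = 1.82604
H(Y|X) = 0.037·1.82741 + 0.255·1.82629 + 0.708·1.82604 = 1.8262 bits

H(X,Y) = -Σ_{x,y} P(x,y) log₂ P(x,y). Per-cell terms -P(x,y)·log₂P(x,y):
  X=0: 0.03822, 0.09993, 0.04428, 0.06116
  X=1: 0.15891, 0.36051, 0.19520, 0.25381
  X=2: 0.30856, 0.52623, 0.36545, 0.44531
Sum of the 12 terms: H(X,Y) = 2.8576 bits

Chain rule check:
  H(X) + H(Y|X) = 1.0314 + 1.8262 = 2.8576 bits
  H(X,Y) = 2.8576 bits
✓ Chain rule verified.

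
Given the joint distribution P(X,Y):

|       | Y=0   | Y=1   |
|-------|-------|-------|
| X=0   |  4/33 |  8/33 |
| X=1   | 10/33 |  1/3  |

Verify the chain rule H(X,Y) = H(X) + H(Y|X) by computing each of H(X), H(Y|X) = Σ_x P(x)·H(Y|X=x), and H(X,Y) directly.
H(X) = 0.9457 bits, H(Y|X) = 0.9692 bits, H(X,Y) = 1.9149 bits

Marginal of X (row sums):
  P(X=0) = 4/33 + 8/33 = 4/11
  P(X=1) = 10/33 + 1/3 = 7/11
H(X) = -[(4/11)·log₂(4/11) + (7/11)·log₂(7/11)]
  = 0.53070 + 0.41496 = 0.9457 bits

H(Y|X) = Σ_x P(x)·H(Y|X=x):
  X=0: P(X=0) = 4/11, P(Y|X=0) = (1/3, 2/3) → H(Y|X=0) = 0.91830
  X=1: P(X=1) = 7/11, P(Y|X=1) = (10/21, 11/21) → H(Y|X=1) = 0.99836
H(Y|X) = (4/11)·0.91830 + (7/11)·0.99836 = 0.9692 bits

H(X,Y) = -Σ_{x,y} P(x,y) log₂ P(x,y). Per-cell terms -P(x,y)·log₂P(x,y):
  X=0: 0.36902, 0.49561
  X=1: 0.52196, 0.52832
Sum of the 4 terms: H(X,Y) = 1.9149 bits

Chain rule check:
  H(X) + H(Y|X) = 0.9457 + 0.9692 = 1.9149 bits
  H(X,Y) = 1.9149 bits
✓ Chain rule verified.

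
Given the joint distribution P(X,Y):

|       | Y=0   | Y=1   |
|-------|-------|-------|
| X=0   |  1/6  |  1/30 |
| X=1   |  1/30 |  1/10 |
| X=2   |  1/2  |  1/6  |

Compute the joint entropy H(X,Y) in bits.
2.0210 bits

H(X,Y) = -Σ_{x,y} P(x,y) log₂ P(x,y). Per-cell terms -P(x,y)·log₂P(x,y):
  X=0: 0.4308, 0.1636
  X=1: 0.1636, 0.3322
  X=2: 0.5000, 0.4308
Sum of the 6 terms: H(X,Y) = 2.0210 bits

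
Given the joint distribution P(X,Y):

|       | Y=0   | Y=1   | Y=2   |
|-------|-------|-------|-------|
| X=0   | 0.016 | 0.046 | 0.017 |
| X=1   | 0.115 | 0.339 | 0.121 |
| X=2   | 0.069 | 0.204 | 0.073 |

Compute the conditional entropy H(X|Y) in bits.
1.2781 bits

H(X|Y) = H(X,Y) - H(Y)

H(X,Y) = -Σ_{x,y} P(x,y) log₂ P(x,y). Per-cell terms -P(x,y)·log₂P(x,y):
  X=0: 0.0955, 0.2043, 0.0999
  X=1: 0.3588, 0.5291, 0.3687
  X=2: 0.2662, 0.4678, 0.2756
Sum of the 9 terms: H(X,Y) = 2.6659 bits

Marginal of Y (column sums):
  P(Y=0) = 0.016 + 0.115 + 0.069 = 0.200
  P(Y=1) = 0.046 + 0.339 + 0.204 = 0.589
  P(Y=2) = 0.017 + 0.121 + 0.073 = 0.211
H(Y) = -[0.200·log₂(0.200) + 0.589·log₂(0.589) + 0.211·log₂(0.211)]
  = 0.4644 + 0.4498 + 0.4736 = 1.3878 bits

H(X|Y) = H(X,Y) - H(Y) = 2.6659 - 1.3878 = 1.2781 bits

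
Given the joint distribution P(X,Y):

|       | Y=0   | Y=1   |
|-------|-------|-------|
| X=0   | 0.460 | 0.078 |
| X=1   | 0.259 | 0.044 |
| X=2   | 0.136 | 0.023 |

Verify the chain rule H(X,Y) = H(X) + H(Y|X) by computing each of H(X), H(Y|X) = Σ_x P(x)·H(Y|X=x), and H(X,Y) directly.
H(X) = 1.4249 bits, H(Y|X) = 0.5972 bits, H(X,Y) = 2.0221 bits

Marginal of X (row sums):
  P(X=0) = 0.460 + 0.078 = 0.538
  P(X=1) = 0.259 + 0.044 = 0.303
  P(X=2) = 0.136 + 0.023 = 0.159
H(X) = -[0.538·log₂(0.538) + 0.303·log₂(0.303) + 0.159·log₂(0.159)]
  = 0.48115 + 0.52195 + 0.42181 = 1.4249 bits

H(Y|X) = Σ_x P(x)·H(Y|X=x):
  X=0: P(X=0) = 0.538, P(Y|X=0) = (230/269, 39/269) → H(Y|X=0) = 0.59714
  X=1: P(X=1) = 0.303, P(Y|X=1) = (259/303, 44/303) → H(Y|X=1) = 0.59773
  X=2: P(X=2) = 0.159, P(Y|X=2) = (136/159, 23/159) → H(Y|X=2) = 0.59630
H(Y|X) = 0.538·0.59714 + 0.303·0.59773 + 0.159·0.59630 = 0.5972 bits

H(X,Y) = -Σ_{x,y} P(x,y) log₂ P(x,y). Per-cell terms -P(x,y)·log₂P(x,y):
  X=0: 0.51534, 0.28707
  X=1: 0.50478, 0.19828
  X=2: 0.39145, 0.12517
Sum of the 6 terms: H(X,Y) = 2.0221 bits

Chain rule check:
  H(X) + H(Y|X) = 1.4249 + 0.5972 = 2.0221 bits
  H(X,Y) = 2.0221 bits
✓ Chain rule verified.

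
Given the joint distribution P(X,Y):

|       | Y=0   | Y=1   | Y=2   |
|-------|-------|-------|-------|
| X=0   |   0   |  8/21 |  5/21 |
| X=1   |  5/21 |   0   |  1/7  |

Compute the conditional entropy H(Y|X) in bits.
0.9586 bits

H(Y|X) = H(X,Y) - H(X)

H(X,Y) = -Σ_{x,y} P(x,y) log₂ P(x,y). Per-cell terms -P(x,y)·log₂P(x,y):
  X=0: 0.0000000, 0.5304066, 0.4929498
  X=1: 0.4929498, 0.0000000, 0.4010507
  (cells with P = 0 contribute 0)
Sum of the 6 terms: H(X,Y) = 1.917357 bits

Marginal of X (row sums):
  P(X=0) = 0 + 8/21 + 5/21 = 13/21
  P(X=1) = 5/21 + 0 + 1/7 = 8/21
H(X) = -[(13/21)·log₂(13/21) + (8/21)·log₂(8/21)]
  = 0.4283052 + 0.5304066 = 0.958712 bits

H(Y|X) = H(X,Y) - H(X) = 1.917357 - 0.958712 = 0.9586 bits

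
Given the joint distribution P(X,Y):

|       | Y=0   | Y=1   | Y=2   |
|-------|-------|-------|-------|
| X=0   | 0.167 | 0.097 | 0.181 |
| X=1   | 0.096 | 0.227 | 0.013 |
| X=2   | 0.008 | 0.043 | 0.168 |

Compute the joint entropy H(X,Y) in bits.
2.7789 bits

H(X,Y) = -Σ_{x,y} P(x,y) log₂ P(x,y). Per-cell terms -P(x,y)·log₂P(x,y):
  X=0: 0.43121, 0.32649, 0.44633
  X=1: 0.32456, 0.48561, 0.08145
  X=2: 0.05573, 0.19520, 0.43234
Sum of the 9 terms: H(X,Y) = 2.7789 bits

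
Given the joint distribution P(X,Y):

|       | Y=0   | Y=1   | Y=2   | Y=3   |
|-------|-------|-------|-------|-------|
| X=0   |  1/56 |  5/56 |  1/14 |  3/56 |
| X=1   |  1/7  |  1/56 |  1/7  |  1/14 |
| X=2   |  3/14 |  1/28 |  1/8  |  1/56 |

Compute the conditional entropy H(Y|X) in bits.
1.6681 bits

H(Y|X) = H(X,Y) - H(X)

H(X,Y) = -Σ_{x,y} P(x,y) log₂ P(x,y). Per-cell terms -P(x,y)·log₂P(x,y):
  X=0: 0.10370, 0.31120, 0.27195, 0.22620
  X=1: 0.40105, 0.10370, 0.40105, 0.27195
  X=2: 0.47623, 0.17169, 0.37500, 0.10370
Sum of the 12 terms: H(X,Y) = 3.2174 bits

Marginal of X (row sums):
  P(X=0) = 1/56 + 5/56 + 1/14 + 3/56 = 13/56
  P(X=1) = 1/7 + 1/56 + 1/7 + 1/14 = 3/8
  P(X=2) = 3/14 + 1/28 + 1/8 + 1/56 = 11/28
H(X) = -[(13/56)·log₂(13/56) + (3/8)·log₂(3/8) + (11/28)·log₂(11/28)]
  = 0.48911 + 0.53064 + 0.52954 = 1.5493 bits

H(Y|X) = H(X,Y) - H(X) = 3.2174 - 1.5493 = 1.6681 bits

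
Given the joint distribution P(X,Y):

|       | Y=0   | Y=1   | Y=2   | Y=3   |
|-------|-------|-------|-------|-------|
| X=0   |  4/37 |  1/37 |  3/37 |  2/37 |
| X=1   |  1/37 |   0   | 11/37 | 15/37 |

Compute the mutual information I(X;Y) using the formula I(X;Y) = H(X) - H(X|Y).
0.2206 bits

I(X;Y) = H(X) - H(X|Y)

Marginal of X (row sums):
  P(X=0) = 4/37 + 1/37 + 3/37 + 2/37 = 10/37
  P(X=1) = 1/37 + 0 + 11/37 + 15/37 = 27/37
H(X) = -[(10/37)·log₂(10/37) + (27/37)·log₂(27/37)]
  = 0.510142 + 0.331710 = 0.84185 bits

Marginal of Y (column sums):
  P(Y=0) = 4/37 + 1/37 = 5/37
  P(Y=1) = 1/37 + 0 = 1/37
  P(Y=2) = 3/37 + 11/37 = 14/37
  P(Y=3) = 2/37 + 15/37 = 17/37
H(X|Y) = Σ_y P(y)·H(X|Y=y):
  Y=0: P(Y=0) = 5/37, P(X|Y=0) = (4/5, 1/5) → H(X|Y=0) = 0.721928
  Y=1: P(Y=1) = 1/37, P(X|Y=1) = (1, 0) → H(X|Y=1) = 0.000000
  Y=2: P(Y=2) = 14/37, P(X|Y=2) = (3/14, 11/14) → H(X|Y=2) = 0.749595
  Y=3: P(Y=3) = 17/37, P(X|Y=3) = (2/17, 15/17) → H(X|Y=3) = 0.522559
H(X|Y) = (5/37)·0.721928 + (1/37)·0.000000 + (14/37)·0.749595 + (17/37)·0.522559 = 0.62128 bits

I(X;Y) = H(X) - H(X|Y) = 0.84185 - 0.62128 = 0.2206 bits

Cross-check via I(X;Y) = H(X) + H(Y) - H(X,Y): computing H(Y) from the column sums and H(X,Y) from the 8 cells in the same way gives H(Y) = 1.57704 bits and H(X,Y) = 2.19832 bits, so
I(X;Y) = 0.84185 + 1.57704 - 2.19832 = 0.2206 bits ✓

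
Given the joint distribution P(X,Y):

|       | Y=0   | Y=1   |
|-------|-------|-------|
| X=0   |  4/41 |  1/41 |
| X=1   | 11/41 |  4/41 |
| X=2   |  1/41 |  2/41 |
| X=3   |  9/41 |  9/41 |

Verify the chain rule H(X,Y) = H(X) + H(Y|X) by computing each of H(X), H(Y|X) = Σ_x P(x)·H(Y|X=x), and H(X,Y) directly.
H(X) = 1.6984 bits, H(Y|X) = 0.9003 bits, H(X,Y) = 2.5987 bits

Marginal of X (row sums):
  P(X=0) = 4/41 + 1/41 = 5/41
  P(X=1) = 11/41 + 4/41 = 15/41
  P(X=2) = 1/41 + 2/41 = 3/41
  P(X=3) = 9/41 + 9/41 = 18/41
H(X) = -[(5/41)·log₂(5/41) + (15/41)·log₂(15/41) + (3/41)·log₂(3/41) + (18/41)·log₂(18/41)]
  = 0.37020 + 0.53073 + 0.27604 + 0.52140 = 1.6984 bits

H(Y|X) = Σ_x P(x)·H(Y|X=x):
  X=0: P(X=0) = 5/41, P(Y|X=0) = (4/5, 1/5) → H(Y|X=0) = 0.72193
  X=1: P(X=1) = 15/41, P(Y|X=1) = (11/15, 4/15) → H(Y|X=1) = 0.83664
  X=2: P(X=2) = 3/41, P(Y|X=2) = (1/3, 2/3) → H(Y|X=2) = 0.91830
  X=3: P(X=3) = 18/41, P(Y|X=3) = (1/2, 1/2) → H(Y|X=3) = 1.00000
H(Y|X) = (5/41)·0.72193 + (15/41)·0.83664 + (3/41)·0.91830 + (18/41)·1.00000 = 0.9003 bits

H(X,Y) = -Σ_{x,y} P(x,y) log₂ P(x,y). Per-cell terms -P(x,y)·log₂P(x,y):
  X=0: 0.32757, 0.13067
  X=1: 0.50925, 0.32757
  X=2: 0.13067, 0.21256
  X=3: 0.48021, 0.48021
Sum of the 8 terms: H(X,Y) = 2.5987 bits

Chain rule check:
  H(X) + H(Y|X) = 1.6984 + 0.9003 = 2.5987 bits
  H(X,Y) = 2.5987 bits
✓ Chain rule verified.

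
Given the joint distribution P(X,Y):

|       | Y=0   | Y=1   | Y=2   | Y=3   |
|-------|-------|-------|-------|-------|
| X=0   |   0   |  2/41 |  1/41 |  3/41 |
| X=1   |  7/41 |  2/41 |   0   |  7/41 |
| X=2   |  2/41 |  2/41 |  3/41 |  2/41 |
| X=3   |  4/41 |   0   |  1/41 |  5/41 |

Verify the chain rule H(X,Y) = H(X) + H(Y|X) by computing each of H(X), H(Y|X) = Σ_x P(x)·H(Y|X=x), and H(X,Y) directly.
H(X) = 1.9122 bits, H(Y|X) = 1.5326 bits, H(X,Y) = 3.4448 bits

Marginal of X (row sums):
  P(X=0) = 0 + 2/41 + 1/41 + 3/41 = 6/41
  P(X=1) = 7/41 + 2/41 + 0 + 7/41 = 16/41
  P(X=2) = 2/41 + 2/41 + 3/41 + 2/41 = 9/41
  P(X=3) = 4/41 + 0 + 1/41 + 5/41 = 10/41
H(X) = -[(6/41)·log₂(6/41) + (16/41)·log₂(16/41) + (9/41)·log₂(9/41) + (10/41)·log₂(10/41)]
  = 0.40574 + 0.52978 + 0.48021 + 0.49649 = 1.9122 bits

H(Y|X) = Σ_x P(x)·H(Y|X=x):
  X=0: P(X=0) = 6/41, P(Y|X=0) = (0, 1/3, 1/6, 1/2) → H(Y|X=0) = 1.45915
  X=1: P(X=1) = 16/41, P(Y|X=1) = (7/16, 1/8, 0, 7/16) → H(Y|X=1) = 1.41856
  X=2: P(X=2) = 9/41, P(Y|X=2) = (2/9, 2/9, 1/3, 2/9) → H(Y|X=2) = 1.97494
  X=3: P(X=3) = 10/41, P(Y|X=3) = (2/5, 0, 1/10, 1/2) → H(Y|X=3) = 1.36096
H(Y|X) = (6/41)·1.45915 + (16/41)·1.41856 + (9/41)·1.97494 + (10/41)·1.36096 = 1.5326 bits

H(X,Y) = -Σ_{x,y} P(x,y) log₂ P(x,y). Per-cell terms -P(x,y)·log₂P(x,y):
  X=0: 0.00000, 0.21256, 0.13067, 0.27604
  X=1: 0.43540, 0.21256, 0.00000, 0.43540
  X=2: 0.21256, 0.21256, 0.27604, 0.21256
  X=3: 0.32757, 0.00000, 0.13067, 0.37020
  (cells with P = 0 contribute 0)
Sum of the 16 terms: H(X,Y) = 3.4448 bits

Chain rule check:
  H(X) + H(Y|X) = 1.9122 + 1.5326 = 3.4448 bits
  H(X,Y) = 3.4448 bits
✓ Chain rule verified.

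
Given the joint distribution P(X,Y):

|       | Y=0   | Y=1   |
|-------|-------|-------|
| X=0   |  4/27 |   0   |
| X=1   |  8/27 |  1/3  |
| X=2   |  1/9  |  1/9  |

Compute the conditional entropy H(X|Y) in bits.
1.1698 bits

H(X|Y) = H(X,Y) - H(Y)

H(X,Y) = -Σ_{x,y} P(x,y) log₂ P(x,y). Per-cell terms -P(x,y)·log₂P(x,y):
  X=0: 0.408131, 0.000000
  X=1: 0.519967, 0.528321
  X=2: 0.352214, 0.352214
  (cells with P = 0 contribute 0)
Sum of the 6 terms: H(X,Y) = 2.16085 bits

Marginal of Y (column sums):
  P(Y=0) = 4/27 + 8/27 + 1/9 = 5/9
  P(Y=1) = 0 + 1/3 + 1/9 = 4/9
H(Y) = -[(5/9)·log₂(5/9) + (4/9)·log₂(4/9)]
  = 0.471109 + 0.519967 = 0.99108 bits

H(X|Y) = H(X,Y) - H(Y) = 2.16085 - 0.99108 = 1.1698 bits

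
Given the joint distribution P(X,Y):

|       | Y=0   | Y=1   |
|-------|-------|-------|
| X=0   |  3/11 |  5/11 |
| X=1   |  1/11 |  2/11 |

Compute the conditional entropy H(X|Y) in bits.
0.8443 bits

H(X|Y) = H(X,Y) - H(Y)

H(X,Y) = -Σ_{x,y} P(x,y) log₂ P(x,y). Per-cell terms -P(x,y)·log₂P(x,y):
  X=0: 0.51122, 0.51705
  X=1: 0.31449, 0.44717
Sum of the 4 terms: H(X,Y) = 1.78993 bits

Marginal of Y (column sums):
  P(Y=0) = 3/11 + 1/11 = 4/11
  P(Y=1) = 5/11 + 2/11 = 7/11
H(Y) = -[(4/11)·log₂(4/11) + (7/11)·log₂(7/11)]
  = 0.53070 + 0.41496 = 0.94566 bits

H(X|Y) = H(X,Y) - H(Y) = 1.78993 - 0.94566 = 0.8443 bits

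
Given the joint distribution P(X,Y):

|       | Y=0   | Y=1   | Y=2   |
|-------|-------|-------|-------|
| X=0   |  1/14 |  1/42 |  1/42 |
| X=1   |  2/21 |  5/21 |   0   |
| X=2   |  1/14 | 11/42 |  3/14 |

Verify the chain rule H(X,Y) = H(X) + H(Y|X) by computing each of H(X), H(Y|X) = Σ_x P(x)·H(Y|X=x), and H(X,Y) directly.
H(X) = 1.3696 bits, H(Y|X) = 1.2296 bits, H(X,Y) = 2.5992 bits

Marginal of X (row sums):
  P(X=0) = 1/14 + 1/42 + 1/42 = 5/42
  P(X=1) = 2/21 + 5/21 + 0 = 1/3
  P(X=2) = 1/14 + 11/42 + 3/14 = 23/42
H(X) = -[(5/42)·log₂(5/42) + (1/3)·log₂(1/3) + (23/42)·log₂(23/42)]
  = 0.36552 + 0.52832 + 0.47575 = 1.3696 bits

H(Y|X) = Σ_x P(x)·H(Y|X=x):
  X=0: P(X=0) = 5/42, P(Y|X=0) = (3/5, 1/5, 1/5) → H(Y|X=0) = 1.37095
  X=1: P(X=1) = 1/3, P(Y|X=1) = (2/7, 5/7, 0) → H(Y|X=1) = 0.86312
  X=2: P(X=2) = 23/42, P(Y|X=2) = (3/23, 11/23, 9/23) → H(Y|X=2) = 1.42191
H(Y|X) = (5/42)·1.37095 + (1/3)·0.86312 + (23/42)·1.42191 = 1.2296 bits

H(X,Y) = -Σ_{x,y} P(x,y) log₂ P(x,y). Per-cell terms -P(x,y)·log₂P(x,y):
  X=0: 0.27195, 0.12839, 0.12839
  X=1: 0.32308, 0.49295, 0.00000
  X=2: 0.27195, 0.50623, 0.47623
  (cells with P = 0 contribute 0)
Sum of the 9 terms: H(X,Y) = 2.5992 bits

Chain rule check:
  H(X) + H(Y|X) = 1.3696 + 1.2296 = 2.5992 bits
  H(X,Y) = 2.5992 bits
✓ Chain rule verified.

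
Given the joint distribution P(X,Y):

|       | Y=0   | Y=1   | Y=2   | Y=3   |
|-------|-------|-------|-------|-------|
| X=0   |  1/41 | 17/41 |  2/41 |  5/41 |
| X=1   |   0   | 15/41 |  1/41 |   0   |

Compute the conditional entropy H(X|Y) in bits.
0.8455 bits

H(X|Y) = H(X,Y) - H(Y)

H(X,Y) = -Σ_{x,y} P(x,y) log₂ P(x,y). Per-cell terms -P(x,y)·log₂P(x,y):
  X=0: 0.1307, 0.5266, 0.2126, 0.3702
  X=1: 0.0000, 0.5307, 0.1307, 0.0000
  (cells with P = 0 contribute 0)
Sum of the 8 terms: H(X,Y) = 1.9015 bits

Marginal of Y (column sums):
  P(Y=0) = 1/41 + 0 = 1/41
  P(Y=1) = 17/41 + 15/41 = 32/41
  P(Y=2) = 2/41 + 1/41 = 3/41
  P(Y=3) = 5/41 + 0 = 5/41
H(Y) = -[(1/41)·log₂(1/41) + (32/41)·log₂(32/41) + (3/41)·log₂(3/41) + (5/41)·log₂(5/41)]
  = 0.1307 + 0.2791 + 0.2760 + 0.3702 = 1.0560 bits

H(X|Y) = H(X,Y) - H(Y) = 1.9015 - 1.0560 = 0.8455 bits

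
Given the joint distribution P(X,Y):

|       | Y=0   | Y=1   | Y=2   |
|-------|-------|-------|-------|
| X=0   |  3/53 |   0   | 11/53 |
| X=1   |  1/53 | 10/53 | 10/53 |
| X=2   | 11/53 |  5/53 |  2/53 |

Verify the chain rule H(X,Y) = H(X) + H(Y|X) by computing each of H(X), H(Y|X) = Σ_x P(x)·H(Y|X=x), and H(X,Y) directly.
H(X) = 1.5657 bits, H(Y|X) = 1.1262 bits, H(X,Y) = 2.6919 bits

Marginal of X (row sums):
  P(X=0) = 3/53 + 0 + 11/53 = 14/53
  P(X=1) = 1/53 + 10/53 + 10/53 = 21/53
  P(X=2) = 11/53 + 5/53 + 2/53 = 18/53
H(X) = -[(14/53)·log₂(14/53) + (21/53)·log₂(21/53) + (18/53)·log₂(18/53)]
  = 0.507319 + 0.529201 + 0.529131 = 1.5657 bits

H(Y|X) = Σ_x P(x)·H(Y|X=x):
  X=0: P(X=0) = 14/53, P(Y|X=0) = (3/14, 0, 11/14) → H(Y|X=0) = 0.749595
  X=1: P(X=1) = 21/53, P(Y|X=1) = (1/21, 10/21, 10/21) → H(Y|X=1) = 1.228576
  X=2: P(X=2) = 18/53, P(Y|X=2) = (11/18, 5/18, 1/9) → H(Y|X=2) = 1.299737
H(Y|X) = (14/53)·0.749595 + (21/53)·1.228576 + (18/53)·1.299737 = 1.1262 bits

H(X,Y) = -Σ_{x,y} P(x,y) log₂ P(x,y). Per-cell terms -P(x,y)·log₂P(x,y):
  X=0: 0.234507, 0.000000, 0.470818
  X=1: 0.108074, 0.453961, 0.453961
  X=2: 0.470818, 0.321320, 0.178412
  (cells with P = 0 contribute 0)
Sum of the 9 terms: H(X,Y) = 2.6919 bits

Chain rule check:
  H(X) + H(Y|X) = 1.5657 + 1.1262 = 2.6919 bits
  H(X,Y) = 2.6919 bits
✓ Chain rule verified.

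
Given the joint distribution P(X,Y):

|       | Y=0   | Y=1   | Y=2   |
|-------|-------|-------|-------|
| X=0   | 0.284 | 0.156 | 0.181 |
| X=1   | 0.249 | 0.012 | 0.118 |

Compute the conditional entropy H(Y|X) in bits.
1.3627 bits

H(Y|X) = H(X,Y) - H(X)

H(X,Y) = -Σ_{x,y} P(x,y) log₂ P(x,y). Per-cell terms -P(x,y)·log₂P(x,y):
  X=0: 0.5158, 0.4181, 0.4463
  X=1: 0.4994, 0.0766, 0.3638
Sum of the 6 terms: H(X,Y) = 2.3200 bits

Marginal of X (row sums):
  P(X=0) = 0.284 + 0.156 + 0.181 = 0.621
  P(X=1) = 0.249 + 0.012 + 0.118 = 0.379
H(X) = -[0.621·log₂(0.621) + 0.379·log₂(0.379)]
  = 0.4268 + 0.5305 = 0.9573 bits

H(Y|X) = H(X,Y) - H(X) = 2.3200 - 0.9573 = 1.3627 bits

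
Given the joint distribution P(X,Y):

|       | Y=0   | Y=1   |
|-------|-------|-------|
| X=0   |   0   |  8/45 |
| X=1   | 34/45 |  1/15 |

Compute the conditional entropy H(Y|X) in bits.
0.3338 bits

H(Y|X) = H(X,Y) - H(X)

H(X,Y) = -Σ_{x,y} P(x,y) log₂ P(x,y). Per-cell terms -P(x,y)·log₂P(x,y):
  X=0: 0.0000, 0.4430
  X=1: 0.3055, 0.2605
  (cells with P = 0 contribute 0)
Sum of the 4 terms: H(X,Y) = 1.0090 bits

Marginal of X (row sums):
  P(X=0) = 0 + 8/45 = 8/45
  P(X=1) = 34/45 + 1/15 = 37/45
H(X) = -[(8/45)·log₂(8/45) + (37/45)·log₂(37/45)]
  = 0.4430 + 0.2322 = 0.6752 bits

H(Y|X) = H(X,Y) - H(X) = 1.0090 - 0.6752 = 0.3338 bits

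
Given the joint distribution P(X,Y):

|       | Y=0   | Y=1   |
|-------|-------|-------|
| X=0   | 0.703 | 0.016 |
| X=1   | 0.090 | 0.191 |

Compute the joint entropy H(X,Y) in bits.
1.2217 bits

H(X,Y) = -Σ_{x,y} P(x,y) log₂ P(x,y). Per-cell terms -P(x,y)·log₂P(x,y):
  X=0: 0.35741, 0.09545
  X=1: 0.31265, 0.45618
Sum of the 4 terms: H(X,Y) = 1.2217 bits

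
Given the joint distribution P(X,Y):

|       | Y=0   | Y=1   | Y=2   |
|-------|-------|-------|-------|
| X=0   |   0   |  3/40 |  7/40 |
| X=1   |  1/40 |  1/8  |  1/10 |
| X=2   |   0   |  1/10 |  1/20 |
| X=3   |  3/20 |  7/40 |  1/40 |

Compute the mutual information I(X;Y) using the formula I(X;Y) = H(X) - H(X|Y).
0.3285 bits

I(X;Y) = H(X) - H(X|Y)

Marginal of X (row sums):
  P(X=0) = 0 + 3/40 + 7/40 = 1/4
  P(X=1) = 1/40 + 1/8 + 1/10 = 1/4
  P(X=2) = 0 + 1/10 + 1/20 = 3/20
  P(X=3) = 3/20 + 7/40 + 1/40 = 7/20
H(X) = -[(1/4)·log₂(1/4) + (1/4)·log₂(1/4) + (3/20)·log₂(3/20) + (7/20)·log₂(7/20)]
  = 0.5000000 + 0.5000000 + 0.4105448 + 0.5301006 = 1.9406454 bits

Marginal of Y (column sums):
  P(Y=0) = 0 + 1/40 + 0 + 3/20 = 7/40
  P(Y=1) = 3/40 + 1/8 + 1/10 + 7/40 = 19/40
  P(Y=2) = 7/40 + 1/10 + 1/20 + 1/40 = 7/20
H(X|Y) = Σ_y P(y)·H(X|Y=y):
  Y=0: P(Y=0) = 7/40, P(X|Y=0) = (0, 1/7, 0, 6/7) → H(X|Y=0) = 0.5916728
  Y=1: P(Y=1) = 19/40, P(X|Y=1) = (3/19, 5/19, 4/19, 7/19) → H(X|Y=1) = 1.9312953
  Y=2: P(Y=2) = 7/20, P(X|Y=2) = (1/2, 2/7, 1/7, 1/14) → H(X|Y=2) = 1.6893917
H(X|Y) = (7/40)·0.5916728 + (19/40)·1.9312953 + (7/20)·1.6893917 = 1.6121951 bits

I(X;Y) = H(X) - H(X|Y) = 1.9406454 - 1.6121951 = 0.3285 bits

Cross-check via I(X;Y) = H(X) + H(Y) - H(X,Y): computing H(Y) from the column sums and H(X,Y) from the 12 cells in the same way gives H(Y) = 1.4803012 bits and H(X,Y) = 3.0924963 bits, so
I(X;Y) = 1.9406454 + 1.4803012 - 3.0924963 = 0.3285 bits ✓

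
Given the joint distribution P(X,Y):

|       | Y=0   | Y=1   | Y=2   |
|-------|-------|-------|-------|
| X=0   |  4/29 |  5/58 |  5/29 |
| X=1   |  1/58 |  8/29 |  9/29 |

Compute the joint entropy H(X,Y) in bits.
2.2737 bits

H(X,Y) = -Σ_{x,y} P(x,y) log₂ P(x,y). Per-cell terms -P(x,y)·log₂P(x,y):
  X=0: 0.3942, 0.3048, 0.4373
  X=1: 0.1010, 0.5125, 0.5239
Sum of the 6 terms: H(X,Y) = 2.2737 bits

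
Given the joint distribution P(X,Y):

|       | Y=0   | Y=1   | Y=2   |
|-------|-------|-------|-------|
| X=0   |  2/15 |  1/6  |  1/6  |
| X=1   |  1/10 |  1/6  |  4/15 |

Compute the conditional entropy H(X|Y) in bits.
0.9798 bits

H(X|Y) = H(X,Y) - H(Y)

H(X,Y) = -Σ_{x,y} P(x,y) log₂ P(x,y). Per-cell terms -P(x,y)·log₂P(x,y):
  X=0: 0.38759, 0.43083, 0.43083
  X=1: 0.33219, 0.43083, 0.50850
Sum of the 6 terms: H(X,Y) = 2.5208 bits

Marginal of Y (column sums):
  P(Y=0) = 2/15 + 1/10 = 7/30
  P(Y=1) = 1/6 + 1/6 = 1/3
  P(Y=2) = 1/6 + 4/15 = 13/30
H(Y) = -[(7/30)·log₂(7/30) + (1/3)·log₂(1/3) + (13/30)·log₂(13/30)]
  = 0.48989 + 0.52832 + 0.52280 = 1.5410 bits

H(X|Y) = H(X,Y) - H(Y) = 2.5208 - 1.5410 = 0.9798 bits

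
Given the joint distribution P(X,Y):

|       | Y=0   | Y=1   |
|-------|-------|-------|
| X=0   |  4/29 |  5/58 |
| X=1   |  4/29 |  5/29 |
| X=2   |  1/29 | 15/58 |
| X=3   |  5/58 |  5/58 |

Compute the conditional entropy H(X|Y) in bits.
1.8434 bits

H(X|Y) = H(X,Y) - H(Y)

H(X,Y) = -Σ_{x,y} P(x,y) log₂ P(x,y). Per-cell terms -P(x,y)·log₂P(x,y):
  X=0: 0.394204, 0.304832
  X=1: 0.394204, 0.437251
  X=2: 0.167517, 0.504592
  X=3: 0.304832, 0.304832
Sum of the 8 terms: H(X,Y) = 2.81226 bits

Marginal of Y (column sums):
  P(Y=0) = 4/29 + 4/29 + 1/29 + 5/58 = 23/58
  P(Y=1) = 5/58 + 5/29 + 15/58 + 5/58 = 35/58
H(Y) = -[(23/58)·log₂(23/58) + (35/58)·log₂(35/58)]
  = 0.529166 + 0.439732 = 0.96890 bits

H(X|Y) = H(X,Y) - H(Y) = 2.81226 - 0.96890 = 1.8434 bits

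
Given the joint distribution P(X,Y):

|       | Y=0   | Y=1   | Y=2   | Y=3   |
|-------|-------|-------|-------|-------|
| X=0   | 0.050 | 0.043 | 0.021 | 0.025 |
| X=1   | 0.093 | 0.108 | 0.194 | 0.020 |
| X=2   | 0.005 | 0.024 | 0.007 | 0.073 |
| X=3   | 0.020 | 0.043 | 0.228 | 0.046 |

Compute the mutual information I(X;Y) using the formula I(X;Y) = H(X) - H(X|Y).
0.2667 bits

I(X;Y) = H(X) - H(X|Y)

Marginal of X (row sums):
  P(X=0) = 0.050 + 0.043 + 0.021 + 0.025 = 0.139
  P(X=1) = 0.093 + 0.108 + 0.194 + 0.020 = 0.415
  P(X=2) = 0.005 + 0.024 + 0.007 + 0.073 = 0.109
  P(X=3) = 0.020 + 0.043 + 0.228 + 0.046 = 0.337
H(X) = -[0.139·log₂(0.139) + 0.415·log₂(0.415) + 0.109·log₂(0.109) + 0.337·log₂(0.337)]
  = 0.39571 + 0.52656 + 0.34854 + 0.52881 = 1.79962 bits

Marginal of Y (column sums):
  P(Y=0) = 0.050 + 0.093 + 0.005 + 0.020 = 0.168
  P(Y=1) = 0.043 + 0.108 + 0.024 + 0.043 = 0.218
  P(Y=2) = 0.021 + 0.194 + 0.007 + 0.228 = 0.450
  P(Y=3) = 0.025 + 0.020 + 0.073 + 0.046 = 0.164
H(X|Y) = Σ_y P(y)·H(X|Y=y):
  Y=0: P(Y=0) = 0.168, P(X|Y=0) = (25/84, 31/56, 5/168, 5/42) → H(X|Y=0) = 1.50909
  Y=1: P(Y=1) = 0.218, P(X|Y=1) = (43/218, 54/109, 12/109, 43/218) → H(X|Y=1) = 1.77632
  Y=2: P(Y=2) = 0.450, P(X|Y=2) = (7/150, 97/225, 7/450, 38/75) → H(X|Y=2) = 1.32007
  Y=3: P(Y=3) = 0.164, P(X|Y=3) = (25/164, 5/41, 73/164, 23/82) → H(X|Y=3) = 1.81806
H(X|Y) = 0.168·1.50909 + 0.218·1.77632 + 0.450·1.32007 + 0.164·1.81806 = 1.53296 bits

I(X;Y) = H(X) - H(X|Y) = 1.79962 - 1.53296 = 0.2667 bits

Cross-check via I(X;Y) = H(X) + H(Y) - H(X,Y): computing H(Y) from the column sums and H(X,Y) from the 16 cells in the same way gives H(Y) = 1.85757 bits and H(X,Y) = 3.39053 bits, so
I(X;Y) = 1.79962 + 1.85757 - 3.39053 = 0.2667 bits ✓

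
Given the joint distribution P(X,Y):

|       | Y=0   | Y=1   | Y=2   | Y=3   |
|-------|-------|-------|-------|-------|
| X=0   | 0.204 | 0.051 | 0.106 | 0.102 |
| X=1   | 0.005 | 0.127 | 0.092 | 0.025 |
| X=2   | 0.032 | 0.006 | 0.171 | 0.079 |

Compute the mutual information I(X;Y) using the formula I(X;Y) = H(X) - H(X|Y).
0.3152 bits

I(X;Y) = H(X) - H(X|Y)

Marginal of X (row sums):
  P(X=0) = 0.204 + 0.051 + 0.106 + 0.102 = 0.463
  P(X=1) = 0.005 + 0.127 + 0.092 + 0.025 = 0.249
  P(X=2) = 0.032 + 0.006 + 0.171 + 0.079 = 0.288
H(X) = -[0.463·log₂(0.463) + 0.249·log₂(0.249) + 0.288·log₂(0.288)]
  = 0.5144 + 0.4994 + 0.5172 = 1.5310 bits

Marginal of Y (column sums):
  P(Y=0) = 0.204 + 0.005 + 0.032 = 0.241
  P(Y=1) = 0.051 + 0.127 + 0.006 = 0.184
  P(Y=2) = 0.106 + 0.092 + 0.171 = 0.369
  P(Y=3) = 0.102 + 0.025 + 0.079 = 0.206
H(X|Y) = Σ_y P(y)·H(X|Y=y):
  Y=0: P(Y=0) = 0.241, P(X|Y=0) = (204/241, 5/241, 32/241) → H(X|Y=0) = 0.7063
  Y=1: P(Y=1) = 0.184, P(X|Y=1) = (51/184, 127/184, 3/92) → H(X|Y=1) = 1.0433
  Y=2: P(Y=2) = 0.369, P(X|Y=2) = (106/369, 92/369, 19/41) → H(X|Y=2) = 1.5308
  Y=3: P(Y=3) = 0.206, P(X|Y=3) = (51/103, 25/206, 79/206) → H(X|Y=3) = 1.4016
H(X|Y) = 0.241·0.7063 + 0.184·1.0433 + 0.369·1.5308 + 0.206·1.4016 = 1.2158 bits

I(X;Y) = H(X) - H(X|Y) = 1.5310 - 1.2158 = 0.3152 bits

Cross-check via I(X;Y) = H(X) + H(Y) - H(X,Y): computing H(Y) from the column sums and H(X,Y) from the 12 cells in the same way gives H(Y) = 1.9444 bits and H(X,Y) = 3.1602 bits, so
I(X;Y) = 1.5310 + 1.9444 - 3.1602 = 0.3152 bits ✓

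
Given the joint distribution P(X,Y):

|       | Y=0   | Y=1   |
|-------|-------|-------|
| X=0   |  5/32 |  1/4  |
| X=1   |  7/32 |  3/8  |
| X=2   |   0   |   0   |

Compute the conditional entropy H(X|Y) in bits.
0.9743 bits

H(X|Y) = H(X,Y) - H(Y)

H(X,Y) = -Σ_{x,y} P(x,y) log₂ P(x,y). Per-cell terms -P(x,y)·log₂P(x,y):
  X=0: 0.41845, 0.50000
  X=1: 0.47964, 0.53064
  X=2: 0.00000, 0.00000
  (cells with P = 0 contribute 0)
Sum of the 6 terms: H(X,Y) = 1.9287 bits

Marginal of Y (column sums):
  P(Y=0) = 5/32 + 7/32 + 0 = 3/8
  P(Y=1) = 1/4 + 3/8 + 0 = 5/8
H(Y) = -[(3/8)·log₂(3/8) + (5/8)·log₂(5/8)]
  = 0.53064 + 0.42379 = 0.9544 bits

H(X|Y) = H(X,Y) - H(Y) = 1.9287 - 0.9544 = 0.9743 bits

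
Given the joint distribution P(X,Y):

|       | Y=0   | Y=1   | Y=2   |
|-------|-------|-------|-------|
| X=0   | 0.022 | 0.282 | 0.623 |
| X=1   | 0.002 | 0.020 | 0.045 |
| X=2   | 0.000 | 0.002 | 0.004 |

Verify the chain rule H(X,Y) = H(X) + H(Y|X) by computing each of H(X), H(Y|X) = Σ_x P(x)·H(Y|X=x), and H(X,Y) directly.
H(X) = 0.4069 bits, H(Y|X) = 1.0364 bits, H(X,Y) = 1.4434 bits

Marginal of X (row sums):
  P(X=0) = 0.022 + 0.282 + 0.623 = 0.927
  P(X=1) = 0.002 + 0.020 + 0.045 = 0.067
  P(X=2) = 0.000 + 0.002 + 0.004 = 0.006
H(X) = -[0.927·log₂(0.927) + 0.067·log₂(0.067) + 0.006·log₂(0.006)]
  = 0.101376 + 0.261280 + 0.044285 = 0.4069 bits

H(Y|X) = Σ_x P(x)·H(Y|X=x):
  X=0: P(X=0) = 0.927, P(Y|X=0) = (22/927, 94/309, 623/927) → H(Y|X=0) = 1.035687
  X=1: P(X=1) = 0.067, P(Y|X=1) = (2/67, 20/67, 45/67) → H(Y|X=1) = 1.057553
  X=2: P(X=2) = 0.006, P(Y|X=2) = (0, 1/3, 2/3) → H(Y|X=2) = 0.918296
H(Y|X) = 0.927·1.035687 + 0.067·1.057553 + 0.006·0.918296 = 1.0364 bits

H(X,Y) = -Σ_{x,y} P(x,y) log₂ P(x,y). Per-cell terms -P(x,y)·log₂P(x,y):
  X=0: 0.121140, 0.514998, 0.425320
  X=1: 0.017932, 0.112877, 0.201327
  X=2: 0.000000, 0.017932, 0.031863
  (cells with P = 0 contribute 0)
Sum of the 9 terms: H(X,Y) = 1.4434 bits

Chain rule check:
  H(X) + H(Y|X) = 0.4069 + 1.0364 = 1.4433 bits
  H(X,Y) = 1.4434 bits
✓ Chain rule verified (Δ = 0.0001 is 4-dp rounding noise: each of the three values was rounded independently).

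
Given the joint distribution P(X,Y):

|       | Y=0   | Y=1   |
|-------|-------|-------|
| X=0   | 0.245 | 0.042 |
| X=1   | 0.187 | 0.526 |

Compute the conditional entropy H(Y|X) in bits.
0.7643 bits

H(Y|X) = H(X,Y) - H(X)

H(X,Y) = -Σ_{x,y} P(x,y) log₂ P(x,y). Per-cell terms -P(x,y)·log₂P(x,y):
  X=0: 0.49714, 0.19209
  X=1: 0.45233, 0.48753
Sum of the 4 terms: H(X,Y) = 1.6291 bits

Marginal of X (row sums):
  P(X=0) = 0.245 + 0.042 = 0.287
  P(X=1) = 0.187 + 0.526 = 0.713
H(X) = -[0.287·log₂(0.287) + 0.713·log₂(0.713)]
  = 0.51685 + 0.34796 = 0.8648 bits

H(Y|X) = H(X,Y) - H(X) = 1.6291 - 0.8648 = 0.7643 bits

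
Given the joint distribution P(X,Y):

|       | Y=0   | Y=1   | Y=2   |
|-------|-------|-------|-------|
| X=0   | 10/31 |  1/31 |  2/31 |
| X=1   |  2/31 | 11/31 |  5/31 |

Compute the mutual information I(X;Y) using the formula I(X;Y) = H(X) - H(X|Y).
0.3744 bits

I(X;Y) = H(X) - H(X|Y)

Marginal of X (row sums):
  P(X=0) = 10/31 + 1/31 + 2/31 = 13/31
  P(X=1) = 2/31 + 11/31 + 5/31 = 18/31
H(X) = -[(13/31)·log₂(13/31) + (18/31)·log₂(18/31)]
  = 0.52577 + 0.45538 = 0.98115 bits

Marginal of Y (column sums):
  P(Y=0) = 10/31 + 2/31 = 12/31
  P(Y=1) = 1/31 + 11/31 = 12/31
  P(Y=2) = 2/31 + 5/31 = 7/31
H(X|Y) = Σ_y P(y)·H(X|Y=y):
  Y=0: P(Y=0) = 12/31, P(X|Y=0) = (5/6, 1/6) → H(X|Y=0) = 0.65002
  Y=1: P(Y=1) = 12/31, P(X|Y=1) = (1/12, 11/12) → H(X|Y=1) = 0.41382
  Y=2: P(Y=2) = 7/31, P(X|Y=2) = (2/7, 5/7) → H(X|Y=2) = 0.86312
H(X|Y) = (12/31)·0.65002 + (12/31)·0.41382 + (7/31)·0.86312 = 0.60671 bits

I(X;Y) = H(X) - H(X|Y) = 0.98115 - 0.60671 = 0.3744 bits

Cross-check via I(X;Y) = H(X) + H(Y) - H(X,Y): computing H(Y) from the column sums and H(X,Y) from the 6 cells in the same way gives H(Y) = 1.54482 bits and H(X,Y) = 2.15153 bits, so
I(X;Y) = 0.98115 + 1.54482 - 2.15153 = 0.3744 bits ✓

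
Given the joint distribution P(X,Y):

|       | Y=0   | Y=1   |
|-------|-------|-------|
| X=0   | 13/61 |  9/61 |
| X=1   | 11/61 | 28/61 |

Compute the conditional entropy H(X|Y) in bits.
0.8770 bits

H(X|Y) = H(X,Y) - H(Y)

H(X,Y) = -Σ_{x,y} P(x,y) log₂ P(x,y). Per-cell terms -P(x,y)·log₂P(x,y):
  X=0: 0.4753093, 0.4073330
  X=1: 0.4456453, 0.5156509
Sum of the 4 terms: H(X,Y) = 1.8439385 bits

Marginal of Y (column sums):
  P(Y=0) = 13/61 + 11/61 = 24/61
  P(Y=1) = 9/61 + 28/61 = 37/61
H(Y) = -[(24/61)·log₂(24/61) + (37/61)·log₂(37/61)]
  = 0.5294852 + 0.4375001 = 0.9669853 bits

H(X|Y) = H(X,Y) - H(Y) = 1.8439385 - 0.9669853 = 0.8770 bits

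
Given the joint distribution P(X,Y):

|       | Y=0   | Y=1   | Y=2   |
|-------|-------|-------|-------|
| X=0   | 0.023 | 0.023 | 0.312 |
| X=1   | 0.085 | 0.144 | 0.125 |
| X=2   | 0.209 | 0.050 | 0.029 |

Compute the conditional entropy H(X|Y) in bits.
1.1737 bits

H(X|Y) = H(X,Y) - H(Y)

H(X,Y) = -Σ_{x,y} P(x,y) log₂ P(x,y). Per-cell terms -P(x,y)·log₂P(x,y):
  X=0: 0.12517, 0.12517, 0.52428
  X=1: 0.30229, 0.40260, 0.37500
  X=2: 0.47201, 0.21610, 0.14813
Sum of the 9 terms: H(X,Y) = 2.69075 bits

Marginal of Y (column sums):
  P(Y=0) = 0.023 + 0.085 + 0.209 = 0.317
  P(Y=1) = 0.023 + 0.144 + 0.050 = 0.217
  P(Y=2) = 0.312 + 0.125 + 0.029 = 0.466
H(Y) = -[0.317·log₂(0.317) + 0.217·log₂(0.217) + 0.466·log₂(0.466)]
  = 0.52541 + 0.47832 + 0.51334 = 1.51707 bits

H(X|Y) = H(X,Y) - H(Y) = 2.69075 - 1.51707 = 1.1737 bits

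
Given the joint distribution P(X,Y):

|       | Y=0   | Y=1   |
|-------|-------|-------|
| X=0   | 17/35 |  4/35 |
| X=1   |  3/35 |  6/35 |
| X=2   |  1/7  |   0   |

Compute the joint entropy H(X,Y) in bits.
2.0047 bits

H(X,Y) = -Σ_{x,y} P(x,y) log₂ P(x,y). Per-cell terms -P(x,y)·log₂P(x,y):
  X=0: 0.5060, 0.3576
  X=1: 0.3038, 0.4362
  X=2: 0.4011, 0.0000
  (cells with P = 0 contribute 0)
Sum of the 6 terms: H(X,Y) = 2.0047 bits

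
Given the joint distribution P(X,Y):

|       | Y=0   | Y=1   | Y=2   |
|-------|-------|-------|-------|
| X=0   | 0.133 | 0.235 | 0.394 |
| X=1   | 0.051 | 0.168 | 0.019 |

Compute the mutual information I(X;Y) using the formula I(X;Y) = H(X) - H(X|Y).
0.1289 bits

I(X;Y) = H(X) - H(X|Y)

Marginal of X (row sums):
  P(X=0) = 0.133 + 0.235 + 0.394 = 0.762
  P(X=1) = 0.051 + 0.168 + 0.019 = 0.238
H(X) = -[0.762·log₂(0.762) + 0.238·log₂(0.238)]
  = 0.29881 + 0.49289 = 0.79170 bits

Marginal of Y (column sums):
  P(Y=0) = 0.133 + 0.051 = 0.184
  P(Y=1) = 0.235 + 0.168 = 0.403
  P(Y=2) = 0.394 + 0.019 = 0.413
H(X|Y) = Σ_y P(y)·H(X|Y=y):
  Y=0: P(Y=0) = 0.184, P(X|Y=0) = (133/184, 51/184) → H(X|Y=0) = 0.85157
  Y=1: P(Y=1) = 0.403, P(X|Y=1) = (235/403, 168/403) → H(X|Y=1) = 0.97997
  Y=2: P(Y=2) = 0.413, P(X|Y=2) = (394/413, 19/413) → H(X|Y=2) = 0.26918
H(X|Y) = 0.184·0.85157 + 0.403·0.97997 + 0.413·0.26918 = 0.66279 bits

I(X;Y) = H(X) - H(X|Y) = 0.79170 - 0.66279 = 0.1289 bits

Cross-check via I(X;Y) = H(X) + H(Y) - H(X,Y): computing H(Y) from the column sums and H(X,Y) from the 6 cells in the same way gives H(Y) = 1.50466 bits and H(X,Y) = 2.16745 bits, so
I(X;Y) = 0.79170 + 1.50466 - 2.16745 = 0.1289 bits ✓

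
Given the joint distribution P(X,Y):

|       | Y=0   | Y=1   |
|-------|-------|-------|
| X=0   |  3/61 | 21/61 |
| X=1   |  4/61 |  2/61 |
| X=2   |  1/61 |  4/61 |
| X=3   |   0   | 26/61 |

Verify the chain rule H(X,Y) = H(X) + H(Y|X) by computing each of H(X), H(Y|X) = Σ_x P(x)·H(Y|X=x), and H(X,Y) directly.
H(X) = 1.6788 bits, H(Y|X) = 0.3634 bits, H(X,Y) = 2.0421 bits

Marginal of X (row sums):
  P(X=0) = 3/61 + 21/61 = 24/61
  P(X=1) = 4/61 + 2/61 = 6/61
  P(X=2) = 1/61 + 4/61 = 5/61
  P(X=3) = 0 + 26/61 = 26/61
H(X) = -[(24/61)·log₂(24/61) + (6/61)·log₂(6/61) + (5/61)·log₂(5/61) + (26/61)·log₂(26/61)]
  = 0.52949 + 0.32909 + 0.29580 + 0.52439 = 1.6788 bits

H(Y|X) = Σ_x P(x)·H(Y|X=x):
  X=0: P(X=0) = 24/61, P(Y|X=0) = (1/8, 7/8) → H(Y|X=0) = 0.54356
  X=1: P(X=1) = 6/61, P(Y|X=1) = (2/3, 1/3) → H(Y|X=1) = 0.91830
  X=2: P(X=2) = 5/61, P(Y|X=2) = (1/5, 4/5) → H(Y|X=2) = 0.72193
  X=3: P(X=3) = 26/61, P(Y|X=3) = (0, 1) → H(Y|X=3) = 0.00000
H(Y|X) = (24/61)·0.54356 + (6/61)·0.91830 + (5/61)·0.72193 + (26/61)·0.00000 = 0.3634 bits

H(X,Y) = -Σ_{x,y} P(x,y) log₂ P(x,y). Per-cell terms -P(x,y)·log₂P(x,y):
  X=0: 0.21373, 0.52962
  X=1: 0.25775, 0.16166
  X=2: 0.09723, 0.25775
  X=3: 0.00000, 0.52439
  (cells with P = 0 contribute 0)
Sum of the 8 terms: H(X,Y) = 2.0421 bits

Chain rule check:
  H(X) + H(Y|X) = 1.6788 + 0.3634 = 2.0422 bits
  H(X,Y) = 2.0421 bits
✓ Chain rule verified (Δ = 0.0001 is 4-dp rounding noise: each of the three values was rounded independently).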